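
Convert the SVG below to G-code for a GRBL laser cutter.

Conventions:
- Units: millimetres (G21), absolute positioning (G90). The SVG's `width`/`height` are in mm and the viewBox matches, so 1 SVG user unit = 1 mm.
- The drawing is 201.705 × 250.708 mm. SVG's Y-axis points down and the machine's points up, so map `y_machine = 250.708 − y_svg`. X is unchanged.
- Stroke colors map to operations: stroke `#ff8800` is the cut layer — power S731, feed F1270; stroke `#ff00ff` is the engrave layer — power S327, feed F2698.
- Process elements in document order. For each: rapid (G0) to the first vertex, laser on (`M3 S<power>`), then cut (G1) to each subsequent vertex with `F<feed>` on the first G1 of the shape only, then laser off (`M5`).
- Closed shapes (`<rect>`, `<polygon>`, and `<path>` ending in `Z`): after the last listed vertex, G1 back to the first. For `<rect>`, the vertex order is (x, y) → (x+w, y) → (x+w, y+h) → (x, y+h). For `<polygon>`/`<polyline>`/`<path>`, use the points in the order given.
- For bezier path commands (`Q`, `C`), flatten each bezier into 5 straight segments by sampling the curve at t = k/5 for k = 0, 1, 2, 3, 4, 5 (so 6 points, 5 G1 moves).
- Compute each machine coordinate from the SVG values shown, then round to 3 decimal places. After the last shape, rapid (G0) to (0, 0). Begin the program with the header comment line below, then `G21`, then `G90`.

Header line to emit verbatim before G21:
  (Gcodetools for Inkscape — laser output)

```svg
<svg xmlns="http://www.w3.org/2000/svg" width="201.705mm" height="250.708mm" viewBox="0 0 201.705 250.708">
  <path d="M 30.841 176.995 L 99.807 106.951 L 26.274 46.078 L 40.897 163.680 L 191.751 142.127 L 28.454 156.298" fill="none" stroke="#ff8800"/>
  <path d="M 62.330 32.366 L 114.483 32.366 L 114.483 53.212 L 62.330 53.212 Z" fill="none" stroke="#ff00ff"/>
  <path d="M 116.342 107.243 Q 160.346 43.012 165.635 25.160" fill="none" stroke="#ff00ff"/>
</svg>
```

(Gcodetools for Inkscape — laser output)
G21
G90
G0 X30.841 Y73.713
M3 S731
G1 X99.807 Y143.757 F1270
G1 X26.274 Y204.630
G1 X40.897 Y87.028
G1 X191.751 Y108.581
G1 X28.454 Y94.410
M5
G0 X62.330 Y218.342
M3 S327
G1 X114.483 Y218.342 F2698
G1 X114.483 Y197.496
G1 X62.330 Y197.496
G1 X62.330 Y218.342
M5
G0 X116.342 Y143.465
M3 S327
G1 X132.395 Y167.302 F2698
G1 X145.351 Y187.429
G1 X155.209 Y203.846
G1 X161.971 Y216.552
G1 X165.635 Y225.548
M5
G0 X0.000 Y0.000

viewBox `0 0 201.705 250.708` with mm width/height → 1 unit = 1 mm. Flip: y_m = 250.708 − y_svg.

**Shape 1** — `<path>` open polyline, stroke `#ff8800` → cut (S731, F1270). Machine vertices: (30.841,73.713) → (99.807,143.757) → (26.274,204.630) → (40.897,87.028) → (191.751,108.581) → (28.454,94.410). Open path.

**Shape 2** — `<path>` rectangle, stroke `#ff00ff` → engrave (S327, F2698). Machine vertices: (62.330,218.342) → (114.483,218.342) → (114.483,197.496) → (62.330,197.496) → (62.330,218.342). Closed: final G1 returns to the first vertex.

**Shape 3** — `<path>` quadratic bezier, stroke `#ff00ff` → engrave (S327, F2698). Control points (SVG): P0=(116.342,107.243), P1=(160.346,43.012), P2=(165.635,25.160); sampled at t=k/5. Machine vertices: (116.342,143.465) → (132.395,167.302) → (145.351,187.429) → (155.209,203.846) → (161.971,216.552) → (165.635,225.548). Open path.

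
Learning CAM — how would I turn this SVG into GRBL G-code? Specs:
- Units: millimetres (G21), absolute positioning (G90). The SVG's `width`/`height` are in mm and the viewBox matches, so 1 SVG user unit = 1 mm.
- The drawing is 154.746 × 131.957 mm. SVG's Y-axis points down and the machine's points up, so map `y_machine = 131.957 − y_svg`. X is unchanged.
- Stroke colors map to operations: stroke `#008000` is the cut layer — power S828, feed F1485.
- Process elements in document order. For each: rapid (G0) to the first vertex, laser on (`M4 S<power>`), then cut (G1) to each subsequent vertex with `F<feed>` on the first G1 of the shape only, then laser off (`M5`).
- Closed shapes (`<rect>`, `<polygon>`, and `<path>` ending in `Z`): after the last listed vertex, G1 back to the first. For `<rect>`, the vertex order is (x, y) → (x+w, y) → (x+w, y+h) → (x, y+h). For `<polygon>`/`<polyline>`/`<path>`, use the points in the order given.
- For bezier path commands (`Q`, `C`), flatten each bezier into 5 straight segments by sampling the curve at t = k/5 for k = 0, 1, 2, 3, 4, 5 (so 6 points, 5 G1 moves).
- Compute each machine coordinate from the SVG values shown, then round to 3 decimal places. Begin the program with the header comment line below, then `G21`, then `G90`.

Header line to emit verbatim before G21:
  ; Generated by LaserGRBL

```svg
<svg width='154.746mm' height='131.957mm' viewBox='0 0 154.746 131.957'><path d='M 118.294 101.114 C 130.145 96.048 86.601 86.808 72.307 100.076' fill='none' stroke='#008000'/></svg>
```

; Generated by LaserGRBL
G21
G90
G0 X118.294 Y30.843
M4 S828
G1 X119.434 Y34.170 F1485
G1 X111.343 Y37.218
G1 X98.083 Y38.706
G1 X83.716 Y37.354
G1 X72.307 Y31.881
M5

viewBox `0 0 154.746 131.957` with mm width/height → 1 unit = 1 mm. Flip: y_m = 131.957 − y_svg.

**Shape 1** — `<path>` cubic bezier, stroke `#008000` → cut (S828, F1485). Control points (SVG): P0=(118.294,101.114), P1=(130.145,96.048), P2=(86.601,86.808), P3=(72.307,100.076); sampled at t=k/5. Machine vertices: (118.294,30.843) → (119.434,34.170) → (111.343,37.218) → (98.083,38.706) → (83.716,37.354) → (72.307,31.881). Open path.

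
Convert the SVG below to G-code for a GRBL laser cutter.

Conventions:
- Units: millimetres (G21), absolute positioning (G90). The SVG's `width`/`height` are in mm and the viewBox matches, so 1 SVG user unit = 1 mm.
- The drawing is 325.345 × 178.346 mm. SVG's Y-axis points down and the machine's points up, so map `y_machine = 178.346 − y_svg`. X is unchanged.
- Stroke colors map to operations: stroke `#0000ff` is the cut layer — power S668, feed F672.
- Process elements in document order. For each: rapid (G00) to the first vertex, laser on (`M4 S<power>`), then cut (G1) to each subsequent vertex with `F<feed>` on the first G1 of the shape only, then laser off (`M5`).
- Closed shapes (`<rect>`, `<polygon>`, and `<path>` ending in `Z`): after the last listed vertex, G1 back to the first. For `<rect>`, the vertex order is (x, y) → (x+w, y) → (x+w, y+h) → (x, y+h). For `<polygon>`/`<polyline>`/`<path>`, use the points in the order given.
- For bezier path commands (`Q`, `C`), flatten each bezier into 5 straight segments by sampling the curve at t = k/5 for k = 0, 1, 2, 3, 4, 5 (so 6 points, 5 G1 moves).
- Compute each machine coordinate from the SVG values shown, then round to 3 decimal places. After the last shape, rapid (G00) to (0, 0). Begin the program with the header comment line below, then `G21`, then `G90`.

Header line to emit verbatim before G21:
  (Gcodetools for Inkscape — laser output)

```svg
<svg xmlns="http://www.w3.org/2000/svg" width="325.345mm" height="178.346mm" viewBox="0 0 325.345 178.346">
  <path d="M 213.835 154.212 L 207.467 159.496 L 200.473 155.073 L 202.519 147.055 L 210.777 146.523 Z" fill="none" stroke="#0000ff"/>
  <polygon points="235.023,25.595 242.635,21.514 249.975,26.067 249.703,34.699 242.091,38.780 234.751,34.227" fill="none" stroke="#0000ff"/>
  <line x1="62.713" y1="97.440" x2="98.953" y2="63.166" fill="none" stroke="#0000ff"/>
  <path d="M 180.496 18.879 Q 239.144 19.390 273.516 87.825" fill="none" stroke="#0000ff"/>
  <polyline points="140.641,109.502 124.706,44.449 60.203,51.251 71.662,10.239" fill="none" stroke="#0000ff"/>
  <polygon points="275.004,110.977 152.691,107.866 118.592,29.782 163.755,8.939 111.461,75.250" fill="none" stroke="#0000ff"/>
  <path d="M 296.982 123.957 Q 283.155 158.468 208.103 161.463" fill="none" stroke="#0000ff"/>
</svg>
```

1 u = 1 mm; y_m = 178.346 − y.

[1] `<path>` regular polygon, #0000ff→cut S668 F672: (213.835,24.134) → (207.467,18.850) → (200.473,23.273) → (202.519,31.291) → (210.777,31.823) → (213.835,24.134) (closed)

[2] `<polygon>` regular polygon, #0000ff→cut S668 F672: (235.023,152.751) → (242.635,156.832) → (249.975,152.279) → (249.703,143.647) → (242.091,139.566) → (234.751,144.119) → (235.023,152.751) (closed)

[3] `<line>` line segment, #0000ff→cut S668 F672: (62.713,80.906) → (98.953,115.180)

[4] `<path>` quadratic bezier, #0000ff→cut S668 F672: (180.496,159.467) → (202.984,156.546) → (223.530,148.190) → (242.134,134.401) → (258.796,115.178) → (273.516,90.521)

[5] `<polyline>` open polyline, #0000ff→cut S668 F672: (140.641,68.844) → (124.706,133.897) → (60.203,127.095) → (71.662,168.107)

[6] `<polygon>` closed polygon, #0000ff→cut S668 F672: (275.004,67.369) → (152.691,70.480) → (118.592,148.564) → (163.755,169.407) → (111.461,103.096) → (275.004,67.369) (closed)

[7] `<path>` quadratic bezier, #0000ff→cut S668 F672: (296.982,54.389) → (289.002,41.845) → (276.124,31.823) → (258.349,24.322) → (235.675,19.342) → (208.103,16.883)

(Gcodetools for Inkscape — laser output)
G21
G90
G00 X213.835 Y24.134
M4 S668
G1 X207.467 Y18.850 F672
G1 X200.473 Y23.273
G1 X202.519 Y31.291
G1 X210.777 Y31.823
G1 X213.835 Y24.134
M5
G00 X235.023 Y152.751
M4 S668
G1 X242.635 Y156.832 F672
G1 X249.975 Y152.279
G1 X249.703 Y143.647
G1 X242.091 Y139.566
G1 X234.751 Y144.119
G1 X235.023 Y152.751
M5
G00 X62.713 Y80.906
M4 S668
G1 X98.953 Y115.180 F672
M5
G00 X180.496 Y159.467
M4 S668
G1 X202.984 Y156.546 F672
G1 X223.530 Y148.190
G1 X242.134 Y134.401
G1 X258.796 Y115.178
G1 X273.516 Y90.521
M5
G00 X140.641 Y68.844
M4 S668
G1 X124.706 Y133.897 F672
G1 X60.203 Y127.095
G1 X71.662 Y168.107
M5
G00 X275.004 Y67.369
M4 S668
G1 X152.691 Y70.480 F672
G1 X118.592 Y148.564
G1 X163.755 Y169.407
G1 X111.461 Y103.096
G1 X275.004 Y67.369
M5
G00 X296.982 Y54.389
M4 S668
G1 X289.002 Y41.845 F672
G1 X276.124 Y31.823
G1 X258.349 Y24.322
G1 X235.675 Y19.342
G1 X208.103 Y16.883
M5
G00 X0.000 Y0.000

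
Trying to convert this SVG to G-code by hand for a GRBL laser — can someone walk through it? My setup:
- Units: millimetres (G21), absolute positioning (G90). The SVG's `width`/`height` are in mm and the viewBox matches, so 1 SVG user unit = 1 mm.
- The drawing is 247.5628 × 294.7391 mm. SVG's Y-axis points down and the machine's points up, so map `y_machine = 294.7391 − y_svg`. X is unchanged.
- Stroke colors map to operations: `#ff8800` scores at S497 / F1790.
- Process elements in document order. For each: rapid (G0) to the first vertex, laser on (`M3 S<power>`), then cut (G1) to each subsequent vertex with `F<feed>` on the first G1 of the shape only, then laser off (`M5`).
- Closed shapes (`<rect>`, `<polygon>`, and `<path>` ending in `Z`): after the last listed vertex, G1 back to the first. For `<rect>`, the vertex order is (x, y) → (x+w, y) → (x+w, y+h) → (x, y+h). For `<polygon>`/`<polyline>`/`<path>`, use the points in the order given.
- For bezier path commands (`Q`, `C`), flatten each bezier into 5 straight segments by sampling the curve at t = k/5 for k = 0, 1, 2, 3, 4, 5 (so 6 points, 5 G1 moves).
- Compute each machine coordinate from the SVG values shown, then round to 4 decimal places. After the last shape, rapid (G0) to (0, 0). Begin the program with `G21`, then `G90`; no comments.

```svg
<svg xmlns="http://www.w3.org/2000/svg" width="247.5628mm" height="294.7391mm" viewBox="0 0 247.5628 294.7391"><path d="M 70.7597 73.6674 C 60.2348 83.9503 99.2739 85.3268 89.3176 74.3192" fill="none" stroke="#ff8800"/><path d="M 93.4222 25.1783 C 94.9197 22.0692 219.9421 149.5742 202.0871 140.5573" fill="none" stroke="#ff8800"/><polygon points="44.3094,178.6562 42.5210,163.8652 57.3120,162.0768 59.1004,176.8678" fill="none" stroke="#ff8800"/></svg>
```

G21
G90
G0 X70.7597 Y221.0717
M3 S497
G1 X69.6040 Y215.9985 F1790
G1 X75.6127 Y213.2299
G1 X84.0552 Y212.9326
G1 X90.2004 Y215.2736
G1 X89.3176 Y220.4199
M5
G0 X93.4222 Y269.5608
M3 S497
G1 X107.0125 Y257.8897 F1790
G1 X137.4614 Y227.6937
G1 X171.9817 Y191.7953
G1 X197.7860 Y163.0172
G1 X202.0871 Y154.1818
M5
G0 X44.3094 Y116.0829
M3 S497
G1 X42.5210 Y130.8739 F1790
G1 X57.3120 Y132.6623
G1 X59.1004 Y117.8713
G1 X44.3094 Y116.0829
M5
G0 X0.0000 Y0.0000

1 u = 1 mm; y_m = 294.7391 − y.

[1] `<path>` cubic bezier, #ff8800→score S497 F1790: (70.7597,221.0717) → (69.6040,215.9985) → (75.6127,213.2299) → (84.0552,212.9326) → (90.2004,215.2736) → (89.3176,220.4199)

[2] `<path>` cubic bezier, #ff8800→score S497 F1790: (93.4222,269.5608) → (107.0125,257.8897) → (137.4614,227.6937) → (171.9817,191.7953) → (197.7860,163.0172) → (202.0871,154.1818)

[3] `<polygon>` regular polygon, #ff8800→score S497 F1790: (44.3094,116.0829) → (42.5210,130.8739) → (57.3120,132.6623) → (59.1004,117.8713) → (44.3094,116.0829) (closed)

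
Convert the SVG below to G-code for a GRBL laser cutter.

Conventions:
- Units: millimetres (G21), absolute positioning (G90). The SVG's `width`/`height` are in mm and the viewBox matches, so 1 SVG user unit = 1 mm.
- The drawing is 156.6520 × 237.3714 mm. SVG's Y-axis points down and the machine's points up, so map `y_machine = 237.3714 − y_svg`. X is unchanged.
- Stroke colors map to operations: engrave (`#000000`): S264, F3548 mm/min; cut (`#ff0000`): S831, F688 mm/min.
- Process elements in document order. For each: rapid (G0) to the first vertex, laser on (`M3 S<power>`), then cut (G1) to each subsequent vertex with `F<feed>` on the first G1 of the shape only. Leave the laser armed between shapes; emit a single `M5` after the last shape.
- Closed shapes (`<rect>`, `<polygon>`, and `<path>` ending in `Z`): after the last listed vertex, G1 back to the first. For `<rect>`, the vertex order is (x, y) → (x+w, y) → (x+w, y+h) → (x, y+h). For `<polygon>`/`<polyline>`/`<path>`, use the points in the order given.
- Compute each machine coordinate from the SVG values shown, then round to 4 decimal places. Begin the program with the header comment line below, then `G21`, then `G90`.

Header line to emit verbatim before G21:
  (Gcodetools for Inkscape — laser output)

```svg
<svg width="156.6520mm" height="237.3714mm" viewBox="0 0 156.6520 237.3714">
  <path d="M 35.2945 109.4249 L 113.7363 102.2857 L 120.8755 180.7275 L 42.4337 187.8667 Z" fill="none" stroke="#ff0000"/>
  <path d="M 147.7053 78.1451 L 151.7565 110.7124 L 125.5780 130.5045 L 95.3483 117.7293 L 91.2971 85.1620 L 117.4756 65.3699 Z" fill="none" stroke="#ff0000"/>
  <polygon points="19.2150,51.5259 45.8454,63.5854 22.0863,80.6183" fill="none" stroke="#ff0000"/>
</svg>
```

(Gcodetools for Inkscape — laser output)
G21
G90
G0 X35.2945 Y127.9465
M3 S831
G1 X113.7363 Y135.0857 F688
G1 X120.8755 Y56.6439
G1 X42.4337 Y49.5047
G1 X35.2945 Y127.9465
G0 X147.7053 Y159.2263
M3 S831
G1 X151.7565 Y126.6590 F688
G1 X125.5780 Y106.8669
G1 X95.3483 Y119.6421
G1 X91.2971 Y152.2094
G1 X117.4756 Y172.0015
G1 X147.7053 Y159.2263
G0 X19.2150 Y185.8455
M3 S831
G1 X45.8454 Y173.7860 F688
G1 X22.0863 Y156.7531
G1 X19.2150 Y185.8455
M5

Since the viewBox matches the mm dimensions, user units are millimetres directly. The only transform is the Y-flip y_m = 237.3714 − y_svg.

Shape 1 is a regular polygon drawn with `<path>`. Its stroke #ff0000 means cut at S831, F688. After flipping Y the toolpath is (35.2945,127.9465) → (113.7363,135.0857) → (120.8755,56.6439) → (42.4337,49.5047) → (35.2945,127.9465), returning to the start.

Shape 2 is a regular polygon drawn with `<path>`. Its stroke #ff0000 means cut at S831, F688. After flipping Y the toolpath is (147.7053,159.2263) → (151.7565,126.6590) → (125.5780,106.8669) → (95.3483,119.6421) → (91.2971,152.2094) → (117.4756,172.0015) → (147.7053,159.2263), returning to the start.

Shape 3 is a regular polygon drawn with `<polygon>`. Its stroke #ff0000 means cut at S831, F688. After flipping Y the toolpath is (19.2150,185.8455) → (45.8454,173.7860) → (22.0863,156.7531) → (19.2150,185.8455), returning to the start.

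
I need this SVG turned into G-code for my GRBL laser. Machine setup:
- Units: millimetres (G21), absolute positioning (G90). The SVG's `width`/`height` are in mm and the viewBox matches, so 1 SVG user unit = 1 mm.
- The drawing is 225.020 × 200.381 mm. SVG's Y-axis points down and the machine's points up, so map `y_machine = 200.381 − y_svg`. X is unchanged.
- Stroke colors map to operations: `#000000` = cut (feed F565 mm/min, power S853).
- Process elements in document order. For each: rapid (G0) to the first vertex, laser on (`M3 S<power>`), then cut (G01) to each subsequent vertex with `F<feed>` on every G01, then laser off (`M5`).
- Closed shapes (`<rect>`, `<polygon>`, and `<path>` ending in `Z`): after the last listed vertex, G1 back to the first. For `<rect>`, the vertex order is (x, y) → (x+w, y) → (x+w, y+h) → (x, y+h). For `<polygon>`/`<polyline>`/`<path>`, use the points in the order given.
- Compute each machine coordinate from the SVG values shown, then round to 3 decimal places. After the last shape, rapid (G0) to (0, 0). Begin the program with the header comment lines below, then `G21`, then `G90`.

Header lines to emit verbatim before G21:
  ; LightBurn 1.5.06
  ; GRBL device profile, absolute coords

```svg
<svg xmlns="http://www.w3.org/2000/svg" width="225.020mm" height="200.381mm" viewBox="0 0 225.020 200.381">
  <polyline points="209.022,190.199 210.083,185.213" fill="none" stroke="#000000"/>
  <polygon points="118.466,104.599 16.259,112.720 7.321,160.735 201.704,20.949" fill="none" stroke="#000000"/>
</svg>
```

; LightBurn 1.5.06
; GRBL device profile, absolute coords
G21
G90
G0 X209.022 Y10.182
M3 S853
G01 X210.083 Y15.168 F565
M5
G0 X118.466 Y95.782
M3 S853
G01 X16.259 Y87.661 F565
G01 X7.321 Y39.646 F565
G01 X201.704 Y179.432 F565
G01 X118.466 Y95.782 F565
M5
G0 X0.000 Y0.000

1 u = 1 mm; y_m = 200.381 − y.

[1] `<polyline>` line segment, #000000→cut S853 F565: (209.022,10.182) → (210.083,15.168)

[2] `<polygon>` closed polygon, #000000→cut S853 F565: (118.466,95.782) → (16.259,87.661) → (7.321,39.646) → (201.704,179.432) → (118.466,95.782) (closed)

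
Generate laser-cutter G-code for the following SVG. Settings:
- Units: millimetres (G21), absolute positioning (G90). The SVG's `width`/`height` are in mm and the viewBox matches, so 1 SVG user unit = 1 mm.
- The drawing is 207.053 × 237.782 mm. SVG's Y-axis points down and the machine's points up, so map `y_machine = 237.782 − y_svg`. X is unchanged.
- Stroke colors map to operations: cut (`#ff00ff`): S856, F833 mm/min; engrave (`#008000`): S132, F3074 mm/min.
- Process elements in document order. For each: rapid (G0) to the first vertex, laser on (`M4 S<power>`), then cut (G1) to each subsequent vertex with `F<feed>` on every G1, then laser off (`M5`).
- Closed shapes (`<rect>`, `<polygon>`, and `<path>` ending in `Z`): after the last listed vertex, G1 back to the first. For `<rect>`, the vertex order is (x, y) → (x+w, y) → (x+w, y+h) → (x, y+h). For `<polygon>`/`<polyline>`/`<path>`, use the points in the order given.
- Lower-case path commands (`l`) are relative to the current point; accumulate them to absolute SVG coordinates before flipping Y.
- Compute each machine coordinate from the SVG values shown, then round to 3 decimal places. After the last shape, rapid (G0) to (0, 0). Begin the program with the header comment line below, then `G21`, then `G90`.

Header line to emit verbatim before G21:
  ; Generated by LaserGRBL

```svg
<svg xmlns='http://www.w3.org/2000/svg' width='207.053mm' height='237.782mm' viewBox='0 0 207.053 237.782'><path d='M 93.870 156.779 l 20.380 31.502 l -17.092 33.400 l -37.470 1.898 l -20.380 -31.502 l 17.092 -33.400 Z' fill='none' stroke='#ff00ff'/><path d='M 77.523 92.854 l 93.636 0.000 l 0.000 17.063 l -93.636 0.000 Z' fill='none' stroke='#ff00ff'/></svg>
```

viewBox `0 0 207.053 237.782` with mm width/height → 1 unit = 1 mm. Flip: y_m = 237.782 − y_svg.

**Shape 1** — `<path>` regular polygon, stroke `#ff00ff` → cut (S856, F833). Machine vertices: (93.870,81.003) → (114.250,49.501) → (97.158,16.101) → (59.688,14.203) → (39.308,45.705) → (56.400,79.105) → (93.870,81.003). Closed: final G1 returns to the first vertex.

**Shape 2** — `<path>` rectangle, stroke `#ff00ff` → cut (S856, F833). Machine vertices: (77.523,144.928) → (171.159,144.928) → (171.159,127.865) → (77.523,127.865) → (77.523,144.928). Closed: final G1 returns to the first vertex.

; Generated by LaserGRBL
G21
G90
G0 X93.870 Y81.003
M4 S856
G1 X114.250 Y49.501 F833
G1 X97.158 Y16.101 F833
G1 X59.688 Y14.203 F833
G1 X39.308 Y45.705 F833
G1 X56.400 Y79.105 F833
G1 X93.870 Y81.003 F833
M5
G0 X77.523 Y144.928
M4 S856
G1 X171.159 Y144.928 F833
G1 X171.159 Y127.865 F833
G1 X77.523 Y127.865 F833
G1 X77.523 Y144.928 F833
M5
G0 X0.000 Y0.000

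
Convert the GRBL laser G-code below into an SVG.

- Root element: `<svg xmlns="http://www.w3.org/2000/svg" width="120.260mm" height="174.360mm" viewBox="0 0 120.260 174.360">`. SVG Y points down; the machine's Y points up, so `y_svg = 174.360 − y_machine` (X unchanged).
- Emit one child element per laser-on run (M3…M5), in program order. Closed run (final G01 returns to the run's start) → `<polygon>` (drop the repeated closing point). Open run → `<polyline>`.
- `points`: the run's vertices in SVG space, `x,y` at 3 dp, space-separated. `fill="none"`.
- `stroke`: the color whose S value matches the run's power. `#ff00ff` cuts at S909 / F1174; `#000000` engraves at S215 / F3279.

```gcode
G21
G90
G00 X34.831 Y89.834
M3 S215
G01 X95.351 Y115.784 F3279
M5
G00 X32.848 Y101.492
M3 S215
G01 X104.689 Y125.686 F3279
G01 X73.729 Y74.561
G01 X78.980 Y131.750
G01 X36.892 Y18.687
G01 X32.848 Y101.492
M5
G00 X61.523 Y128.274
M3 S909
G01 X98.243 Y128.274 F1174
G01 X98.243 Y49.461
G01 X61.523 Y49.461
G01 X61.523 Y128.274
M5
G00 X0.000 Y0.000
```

y_svg = 174.360 − y_m.

[1] S215→`#000000` (engrave); open run; points: 34.831,84.526 95.351,58.576

[2] S215→`#000000` (engrave); closed run; points: 32.848,72.868 104.689,48.674 73.729,99.799 78.980,42.610 36.892,155.673

[3] S909→`#ff00ff` (cut); closed run; points: 61.523,46.086 98.243,46.086 98.243,124.899 61.523,124.899

<svg xmlns="http://www.w3.org/2000/svg" width="120.260mm" height="174.360mm" viewBox="0 0 120.260 174.360">
  <polyline points="34.831,84.526 95.351,58.576" fill="none" stroke="#000000"/>
  <polygon points="32.848,72.868 104.689,48.674 73.729,99.799 78.980,42.610 36.892,155.673" fill="none" stroke="#000000"/>
  <polygon points="61.523,46.086 98.243,46.086 98.243,124.899 61.523,124.899" fill="none" stroke="#ff00ff"/>
</svg>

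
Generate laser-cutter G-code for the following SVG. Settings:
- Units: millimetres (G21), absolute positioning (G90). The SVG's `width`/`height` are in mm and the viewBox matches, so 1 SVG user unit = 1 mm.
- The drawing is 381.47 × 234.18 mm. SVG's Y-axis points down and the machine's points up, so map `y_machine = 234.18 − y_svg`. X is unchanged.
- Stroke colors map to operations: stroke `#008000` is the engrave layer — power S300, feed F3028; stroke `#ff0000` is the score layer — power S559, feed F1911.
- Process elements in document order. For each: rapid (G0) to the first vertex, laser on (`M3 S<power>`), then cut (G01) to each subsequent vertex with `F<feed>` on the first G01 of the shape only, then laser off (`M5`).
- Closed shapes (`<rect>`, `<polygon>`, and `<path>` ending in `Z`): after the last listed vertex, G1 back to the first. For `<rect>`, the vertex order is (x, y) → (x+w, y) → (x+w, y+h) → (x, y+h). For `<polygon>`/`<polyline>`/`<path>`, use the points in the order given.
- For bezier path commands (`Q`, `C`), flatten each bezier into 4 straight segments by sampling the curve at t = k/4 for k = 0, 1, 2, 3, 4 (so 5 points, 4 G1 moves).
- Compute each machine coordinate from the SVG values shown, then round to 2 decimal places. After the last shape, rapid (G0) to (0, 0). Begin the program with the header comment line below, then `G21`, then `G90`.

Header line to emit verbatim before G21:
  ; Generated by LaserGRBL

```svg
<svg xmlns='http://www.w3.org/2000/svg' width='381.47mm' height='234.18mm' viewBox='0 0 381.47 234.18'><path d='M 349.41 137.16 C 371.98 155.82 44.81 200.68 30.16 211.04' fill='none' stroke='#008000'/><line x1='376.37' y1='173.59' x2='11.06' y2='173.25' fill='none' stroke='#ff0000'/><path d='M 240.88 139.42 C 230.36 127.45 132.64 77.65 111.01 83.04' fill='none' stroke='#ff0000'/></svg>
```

Since the viewBox matches the mm dimensions, user units are millimetres directly. The only transform is the Y-flip y_m = 234.18 − y_svg.

Shape 1 is a cubic bezier drawn with `<path>`. Its stroke #008000 means engrave at S300, F3028. After flipping Y the toolpath is (349.41,97.02) → (311.11,79.06) → (203.74,56.97) → (89.40,36.43) → (30.16,23.14).

Shape 2 is a line segment drawn with `<line>`. Its stroke #ff0000 means score at S559, F1911. After flipping Y the toolpath is (376.37,60.59) → (11.06,60.93).

Shape 3 is a cubic bezier drawn with `<path>`. Its stroke #ff0000 means score at S559, F1911. After flipping Y the toolpath is (240.88,94.76) → (219.19,109.38) → (180.11,129.46) → (138.95,146.29) → (111.01,151.14).

; Generated by LaserGRBL
G21
G90
G0 X349.41 Y97.02
M3 S300
G01 X311.11 Y79.06 F3028
G01 X203.74 Y56.97
G01 X89.40 Y36.43
G01 X30.16 Y23.14
M5
G0 X376.37 Y60.59
M3 S559
G01 X11.06 Y60.93 F1911
M5
G0 X240.88 Y94.76
M3 S559
G01 X219.19 Y109.38 F1911
G01 X180.11 Y129.46
G01 X138.95 Y146.29
G01 X111.01 Y151.14
M5
G0 X0.00 Y0.00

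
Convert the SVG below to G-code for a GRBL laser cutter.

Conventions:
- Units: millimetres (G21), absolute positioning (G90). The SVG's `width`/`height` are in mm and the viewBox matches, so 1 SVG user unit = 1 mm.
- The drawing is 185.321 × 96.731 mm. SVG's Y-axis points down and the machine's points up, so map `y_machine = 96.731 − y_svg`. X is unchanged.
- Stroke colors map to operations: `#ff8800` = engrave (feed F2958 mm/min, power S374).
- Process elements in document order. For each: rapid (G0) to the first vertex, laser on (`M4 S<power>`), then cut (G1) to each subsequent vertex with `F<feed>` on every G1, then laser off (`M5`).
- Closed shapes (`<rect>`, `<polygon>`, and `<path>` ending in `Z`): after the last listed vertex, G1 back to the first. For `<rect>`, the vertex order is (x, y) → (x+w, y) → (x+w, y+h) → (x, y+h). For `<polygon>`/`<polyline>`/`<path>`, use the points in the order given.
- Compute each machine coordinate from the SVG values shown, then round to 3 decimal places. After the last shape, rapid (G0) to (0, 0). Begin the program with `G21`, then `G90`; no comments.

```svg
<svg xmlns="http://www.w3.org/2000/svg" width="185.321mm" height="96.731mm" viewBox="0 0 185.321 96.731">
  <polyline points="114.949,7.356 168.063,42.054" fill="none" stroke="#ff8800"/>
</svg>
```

viewBox `0 0 185.321 96.731` with mm width/height → 1 unit = 1 mm. Flip: y_m = 96.731 − y_svg.

**Shape 1** — `<polyline>` line segment, stroke `#ff8800` → engrave (S374, F2958). Machine vertices: (114.949,89.375) → (168.063,54.677). Open path.

G21
G90
G0 X114.949 Y89.375
M4 S374
G1 X168.063 Y54.677 F2958
M5
G0 X0.000 Y0.000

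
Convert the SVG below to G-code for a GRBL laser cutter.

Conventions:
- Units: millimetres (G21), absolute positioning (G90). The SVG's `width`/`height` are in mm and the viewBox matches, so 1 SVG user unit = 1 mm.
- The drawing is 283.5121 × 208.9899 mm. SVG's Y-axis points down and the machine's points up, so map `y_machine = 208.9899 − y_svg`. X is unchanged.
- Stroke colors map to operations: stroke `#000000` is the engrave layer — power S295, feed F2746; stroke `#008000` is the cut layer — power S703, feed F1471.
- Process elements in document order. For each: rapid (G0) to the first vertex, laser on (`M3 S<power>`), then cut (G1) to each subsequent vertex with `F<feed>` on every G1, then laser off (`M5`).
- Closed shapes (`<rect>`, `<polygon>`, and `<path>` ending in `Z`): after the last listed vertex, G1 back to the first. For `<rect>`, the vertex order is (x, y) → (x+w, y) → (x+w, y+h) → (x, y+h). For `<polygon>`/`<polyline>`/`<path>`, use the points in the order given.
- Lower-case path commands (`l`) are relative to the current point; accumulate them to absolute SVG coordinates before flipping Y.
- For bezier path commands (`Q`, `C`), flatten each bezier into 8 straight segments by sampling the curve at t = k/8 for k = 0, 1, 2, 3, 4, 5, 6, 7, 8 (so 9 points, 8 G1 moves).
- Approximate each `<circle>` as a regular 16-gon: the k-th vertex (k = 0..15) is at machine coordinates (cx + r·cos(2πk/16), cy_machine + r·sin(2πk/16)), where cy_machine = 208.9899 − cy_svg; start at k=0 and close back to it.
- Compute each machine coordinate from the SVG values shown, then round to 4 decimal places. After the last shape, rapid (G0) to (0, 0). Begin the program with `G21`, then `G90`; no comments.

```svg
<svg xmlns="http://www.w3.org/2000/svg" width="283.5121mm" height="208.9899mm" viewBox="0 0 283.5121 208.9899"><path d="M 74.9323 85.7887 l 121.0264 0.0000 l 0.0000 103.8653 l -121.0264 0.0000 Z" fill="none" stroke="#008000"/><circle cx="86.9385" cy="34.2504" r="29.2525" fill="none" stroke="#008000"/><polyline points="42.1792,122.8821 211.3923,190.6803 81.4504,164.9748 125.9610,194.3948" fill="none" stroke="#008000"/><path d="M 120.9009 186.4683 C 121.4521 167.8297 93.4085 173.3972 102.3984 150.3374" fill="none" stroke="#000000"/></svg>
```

1 u = 1 mm; y_m = 208.9899 − y.

[1] `<path>` rectangle, #008000→cut S703 F1471: (74.9323,123.2012) → (195.9587,123.2012) → (195.9587,19.3359) → (74.9323,19.3359) → (74.9323,123.2012) (closed)

[2] `<circle>` circle, #008000→cut S703 F1471: (116.1910,174.7395) → (113.9643,185.9339) → (107.6231,195.4241) → (98.1329,201.7653) → (86.9385,203.9920) → (75.7441,201.7653) → (66.2539,195.4241) → (59.9127,185.9339) → (57.6860,174.7395) → (59.9127,163.5451) → (66.2539,154.0549) → (75.7441,147.7137) → (86.9385,145.4870) → (98.1329,147.7137) → (107.6231,154.0549) → (113.9643,163.5451) → (116.1910,174.7395) (closed)

[3] `<polyline>` open polyline, #008000→cut S703 F1471: (42.1792,86.1078) → (211.3923,18.3096) → (81.4504,44.0151) → (125.9610,14.5951)

[4] `<path>` cubic bezier, #000000→engrave S295 F2746: (120.9009,22.5216) → (119.8954,28.4796) → (116.9782,32.7874) → (112.9184,36.0642) → (108.4851,38.9291) → (104.4474,42.0012) → (101.5743,45.8997) → (100.6350,51.2438) → (102.3984,58.6525)

G21
G90
G0 X74.9323 Y123.2012
M3 S703
G1 X195.9587 Y123.2012 F1471
G1 X195.9587 Y19.3359 F1471
G1 X74.9323 Y19.3359 F1471
G1 X74.9323 Y123.2012 F1471
M5
G0 X116.1910 Y174.7395
M3 S703
G1 X113.9643 Y185.9339 F1471
G1 X107.6231 Y195.4241 F1471
G1 X98.1329 Y201.7653 F1471
G1 X86.9385 Y203.9920 F1471
G1 X75.7441 Y201.7653 F1471
G1 X66.2539 Y195.4241 F1471
G1 X59.9127 Y185.9339 F1471
G1 X57.6860 Y174.7395 F1471
G1 X59.9127 Y163.5451 F1471
G1 X66.2539 Y154.0549 F1471
G1 X75.7441 Y147.7137 F1471
G1 X86.9385 Y145.4870 F1471
G1 X98.1329 Y147.7137 F1471
G1 X107.6231 Y154.0549 F1471
G1 X113.9643 Y163.5451 F1471
G1 X116.1910 Y174.7395 F1471
M5
G0 X42.1792 Y86.1078
M3 S703
G1 X211.3923 Y18.3096 F1471
G1 X81.4504 Y44.0151 F1471
G1 X125.9610 Y14.5951 F1471
M5
G0 X120.9009 Y22.5216
M3 S295
G1 X119.8954 Y28.4796 F2746
G1 X116.9782 Y32.7874 F2746
G1 X112.9184 Y36.0642 F2746
G1 X108.4851 Y38.9291 F2746
G1 X104.4474 Y42.0012 F2746
G1 X101.5743 Y45.8997 F2746
G1 X100.6350 Y51.2438 F2746
G1 X102.3984 Y58.6525 F2746
M5
G0 X0.0000 Y0.0000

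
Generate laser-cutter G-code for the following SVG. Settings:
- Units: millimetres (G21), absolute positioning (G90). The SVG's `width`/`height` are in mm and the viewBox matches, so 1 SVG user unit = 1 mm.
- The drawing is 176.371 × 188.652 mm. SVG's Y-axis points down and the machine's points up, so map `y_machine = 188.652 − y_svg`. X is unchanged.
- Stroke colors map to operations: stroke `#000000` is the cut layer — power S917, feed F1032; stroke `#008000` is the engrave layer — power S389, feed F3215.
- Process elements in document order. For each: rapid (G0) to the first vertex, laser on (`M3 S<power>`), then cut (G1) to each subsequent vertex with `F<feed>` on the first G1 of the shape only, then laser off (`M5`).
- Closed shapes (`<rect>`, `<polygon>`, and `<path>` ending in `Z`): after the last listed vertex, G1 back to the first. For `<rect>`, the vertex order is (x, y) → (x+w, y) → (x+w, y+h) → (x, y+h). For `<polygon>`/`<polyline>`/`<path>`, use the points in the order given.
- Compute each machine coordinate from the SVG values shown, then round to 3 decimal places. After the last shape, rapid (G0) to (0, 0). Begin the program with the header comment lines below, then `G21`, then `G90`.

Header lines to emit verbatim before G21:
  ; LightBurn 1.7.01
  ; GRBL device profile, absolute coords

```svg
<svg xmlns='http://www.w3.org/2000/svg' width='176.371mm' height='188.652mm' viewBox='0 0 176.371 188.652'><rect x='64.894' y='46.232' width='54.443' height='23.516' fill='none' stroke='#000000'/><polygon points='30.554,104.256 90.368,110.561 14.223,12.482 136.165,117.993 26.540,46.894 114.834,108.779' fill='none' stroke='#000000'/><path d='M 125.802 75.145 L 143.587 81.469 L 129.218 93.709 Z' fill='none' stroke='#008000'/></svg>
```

; LightBurn 1.7.01
; GRBL device profile, absolute coords
G21
G90
G0 X64.894 Y142.420
M3 S917
G1 X119.337 Y142.420 F1032
G1 X119.337 Y118.904
G1 X64.894 Y118.904
G1 X64.894 Y142.420
M5
G0 X30.554 Y84.396
M3 S917
G1 X90.368 Y78.091 F1032
G1 X14.223 Y176.170
G1 X136.165 Y70.659
G1 X26.540 Y141.758
G1 X114.834 Y79.873
G1 X30.554 Y84.396
M5
G0 X125.802 Y113.507
M3 S389
G1 X143.587 Y107.183 F3215
G1 X129.218 Y94.943
G1 X125.802 Y113.507
M5
G0 X0.000 Y0.000

viewBox `0 0 176.371 188.652` with mm width/height → 1 unit = 1 mm. Flip: y_m = 188.652 − y_svg.

**Shape 1** — `<rect>` rectangle, stroke `#000000` → cut (S917, F1032). Machine vertices: (64.894,142.420) → (119.337,142.420) → (119.337,118.904) → (64.894,118.904) → (64.894,142.420). Closed: final G1 returns to the first vertex.

**Shape 2** — `<polygon>` closed polygon, stroke `#000000` → cut (S917, F1032). Machine vertices: (30.554,84.396) → (90.368,78.091) → (14.223,176.170) → (136.165,70.659) → (26.540,141.758) → (114.834,79.873) → (30.554,84.396). Closed: final G1 returns to the first vertex.

**Shape 3** — `<path>` regular polygon, stroke `#008000` → engrave (S389, F3215). Machine vertices: (125.802,113.507) → (143.587,107.183) → (129.218,94.943) → (125.802,113.507). Closed: final G1 returns to the first vertex.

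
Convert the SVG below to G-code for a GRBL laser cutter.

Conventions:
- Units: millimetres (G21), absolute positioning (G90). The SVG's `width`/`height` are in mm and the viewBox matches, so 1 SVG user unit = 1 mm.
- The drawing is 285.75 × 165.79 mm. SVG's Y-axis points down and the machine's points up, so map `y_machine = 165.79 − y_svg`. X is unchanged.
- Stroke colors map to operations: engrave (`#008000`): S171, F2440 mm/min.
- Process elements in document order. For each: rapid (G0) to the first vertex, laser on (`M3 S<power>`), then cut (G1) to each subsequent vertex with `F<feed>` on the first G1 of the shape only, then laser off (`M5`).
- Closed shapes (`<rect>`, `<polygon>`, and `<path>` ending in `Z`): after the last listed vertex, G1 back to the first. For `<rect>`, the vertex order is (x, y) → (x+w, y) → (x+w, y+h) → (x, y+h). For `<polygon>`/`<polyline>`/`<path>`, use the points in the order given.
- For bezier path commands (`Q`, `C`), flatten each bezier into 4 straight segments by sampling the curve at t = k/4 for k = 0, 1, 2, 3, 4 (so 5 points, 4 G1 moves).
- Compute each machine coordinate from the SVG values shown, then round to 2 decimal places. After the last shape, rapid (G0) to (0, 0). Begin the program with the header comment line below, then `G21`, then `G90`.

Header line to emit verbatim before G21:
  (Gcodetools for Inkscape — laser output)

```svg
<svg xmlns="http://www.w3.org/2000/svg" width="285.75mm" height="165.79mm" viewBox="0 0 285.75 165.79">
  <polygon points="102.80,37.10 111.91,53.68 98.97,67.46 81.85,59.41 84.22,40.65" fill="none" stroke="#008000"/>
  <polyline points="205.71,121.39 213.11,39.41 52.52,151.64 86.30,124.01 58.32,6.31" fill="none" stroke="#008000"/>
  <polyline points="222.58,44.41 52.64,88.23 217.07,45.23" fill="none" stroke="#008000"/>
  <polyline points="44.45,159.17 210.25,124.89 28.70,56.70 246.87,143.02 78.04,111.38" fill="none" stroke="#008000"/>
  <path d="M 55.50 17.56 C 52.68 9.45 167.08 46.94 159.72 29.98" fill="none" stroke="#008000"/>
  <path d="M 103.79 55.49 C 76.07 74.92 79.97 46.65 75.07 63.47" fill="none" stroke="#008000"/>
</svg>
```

(Gcodetools for Inkscape — laser output)
G21
G90
G0 X102.80 Y128.69
M3 S171
G1 X111.91 Y112.11 F2440
G1 X98.97 Y98.33
G1 X81.85 Y106.38
G1 X84.22 Y125.14
G1 X102.80 Y128.69
M5
G0 X205.71 Y44.40
M3 S171
G1 X213.11 Y126.38 F2440
G1 X52.52 Y14.15
G1 X86.30 Y41.78
G1 X58.32 Y159.48
M5
G0 X222.58 Y121.38
M3 S171
G1 X52.64 Y77.56 F2440
G1 X217.07 Y120.56
M5
G0 X44.45 Y6.62
M3 S171
G1 X210.25 Y40.90 F2440
G1 X28.70 Y109.09
G1 X246.87 Y22.77
G1 X78.04 Y54.41
M5
G0 X55.50 Y148.23
M3 S171
G1 X71.63 Y147.33 F2440
G1 X109.31 Y138.70
G1 X146.14 Y131.74
G1 X159.72 Y135.81
M5
G0 X103.79 Y110.30
M3 S171
G1 X88.30 Y103.22 F2440
G1 X80.87 Y105.33
G1 X77.73 Y107.93
G1 X75.07 Y102.32
M5
G0 X0.00 Y0.00

viewBox `0 0 285.75 165.79` with mm width/height → 1 unit = 1 mm. Flip: y_m = 165.79 − y_svg.

**Shape 1** — `<polygon>` regular polygon, stroke `#008000` → engrave (S171, F2440). Machine vertices: (102.80,128.69) → (111.91,112.11) → (98.97,98.33) → (81.85,106.38) → (84.22,125.14) → (102.80,128.69). Closed: final G1 returns to the first vertex.

**Shape 2** — `<polyline>` open polyline, stroke `#008000` → engrave (S171, F2440). Machine vertices: (205.71,44.40) → (213.11,126.38) → (52.52,14.15) → (86.30,41.78) → (58.32,159.48). Open path.

**Shape 3** — `<polyline>` open polyline, stroke `#008000` → engrave (S171, F2440). Machine vertices: (222.58,121.38) → (52.64,77.56) → (217.07,120.56). Open path.

**Shape 4** — `<polyline>` open polyline, stroke `#008000` → engrave (S171, F2440). Machine vertices: (44.45,6.62) → (210.25,40.90) → (28.70,109.09) → (246.87,22.77) → (78.04,54.41). Open path.

**Shape 5** — `<path>` cubic bezier, stroke `#008000` → engrave (S171, F2440). Control points (SVG): P0=(55.50,17.56), P1=(52.68,9.45), P2=(167.08,46.94), P3=(159.72,29.98); sampled at t=k/4. Machine vertices: (55.50,148.23) → (71.63,147.33) → (109.31,138.70) → (146.14,131.74) → (159.72,135.81). Open path.

**Shape 6** — `<path>` cubic bezier, stroke `#008000` → engrave (S171, F2440). Control points (SVG): P0=(103.79,55.49), P1=(76.07,74.92), P2=(79.97,46.65), P3=(75.07,63.47); sampled at t=k/4. Machine vertices: (103.79,110.30) → (88.30,103.22) → (80.87,105.33) → (77.73,107.93) → (75.07,102.32). Open path.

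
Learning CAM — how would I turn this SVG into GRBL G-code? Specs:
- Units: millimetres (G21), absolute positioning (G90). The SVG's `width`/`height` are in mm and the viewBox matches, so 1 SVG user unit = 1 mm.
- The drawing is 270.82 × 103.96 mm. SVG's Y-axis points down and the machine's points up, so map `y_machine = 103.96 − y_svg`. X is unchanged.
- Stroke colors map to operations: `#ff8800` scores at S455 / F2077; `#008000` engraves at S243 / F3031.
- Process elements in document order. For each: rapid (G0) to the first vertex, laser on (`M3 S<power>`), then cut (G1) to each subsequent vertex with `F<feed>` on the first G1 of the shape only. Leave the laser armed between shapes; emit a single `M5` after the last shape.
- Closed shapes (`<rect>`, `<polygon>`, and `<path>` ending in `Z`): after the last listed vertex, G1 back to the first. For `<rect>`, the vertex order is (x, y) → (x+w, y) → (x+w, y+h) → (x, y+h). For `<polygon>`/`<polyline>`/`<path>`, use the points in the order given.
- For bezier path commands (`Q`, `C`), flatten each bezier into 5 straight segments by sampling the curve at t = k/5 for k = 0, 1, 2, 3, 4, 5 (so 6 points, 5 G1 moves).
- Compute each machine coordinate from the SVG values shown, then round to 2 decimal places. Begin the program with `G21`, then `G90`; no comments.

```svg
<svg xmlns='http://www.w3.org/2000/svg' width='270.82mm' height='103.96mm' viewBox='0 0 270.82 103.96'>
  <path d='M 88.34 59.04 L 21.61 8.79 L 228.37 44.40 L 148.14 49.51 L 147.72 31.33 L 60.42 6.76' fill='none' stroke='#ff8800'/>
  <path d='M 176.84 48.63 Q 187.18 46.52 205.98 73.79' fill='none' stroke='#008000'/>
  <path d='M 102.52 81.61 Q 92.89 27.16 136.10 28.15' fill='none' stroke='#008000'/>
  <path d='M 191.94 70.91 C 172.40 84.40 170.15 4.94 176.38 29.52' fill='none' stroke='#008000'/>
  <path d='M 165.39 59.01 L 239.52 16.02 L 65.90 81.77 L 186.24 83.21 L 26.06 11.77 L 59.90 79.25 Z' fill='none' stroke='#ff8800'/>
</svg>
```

1 u = 1 mm; y_m = 103.96 − y.

[1] `<path>` open polyline, #ff8800→score S455 F2077: (88.34,44.92) → (21.61,95.17) → (228.37,59.56) → (148.14,54.45) → (147.72,72.63) → (60.42,97.20)

[2] `<path>` quadratic bezier, #008000→engrave S243 F3031: (176.84,55.33) → (181.31,55.00) → (186.47,52.32) → (192.29,47.29) → (198.80,39.90) → (205.98,30.17)

[3] `<path>` quadratic bezier, #008000→engrave S243 F3031: (102.52,22.35) → (100.78,41.91) → (103.27,57.04) → (109.99,67.73) → (120.93,73.99) → (136.10,75.81)

[4] `<path>` cubic bezier, #008000→engrave S243 F3031: (191.94,33.05) → (182.22,34.53) → (176.23,48.87) → (173.54,66.60) → (173.73,78.28) → (176.38,74.44)

[5] `<path>` closed polygon, #ff8800→score S455 F2077: (165.39,44.95) → (239.52,87.94) → (65.90,22.19) → (186.24,20.75) → (26.06,92.19) → (59.90,24.71) → (165.39,44.95) (closed)

G21
G90
G0 X88.34 Y44.92
M3 S455
G1 X21.61 Y95.17 F2077
G1 X228.37 Y59.56
G1 X148.14 Y54.45
G1 X147.72 Y72.63
G1 X60.42 Y97.20
G0 X176.84 Y55.33
M3 S243
G1 X181.31 Y55.00 F3031
G1 X186.47 Y52.32
G1 X192.29 Y47.29
G1 X198.80 Y39.90
G1 X205.98 Y30.17
G0 X102.52 Y22.35
M3 S243
G1 X100.78 Y41.91 F3031
G1 X103.27 Y57.04
G1 X109.99 Y67.73
G1 X120.93 Y73.99
G1 X136.10 Y75.81
G0 X191.94 Y33.05
M3 S243
G1 X182.22 Y34.53 F3031
G1 X176.23 Y48.87
G1 X173.54 Y66.60
G1 X173.73 Y78.28
G1 X176.38 Y74.44
G0 X165.39 Y44.95
M3 S455
G1 X239.52 Y87.94 F2077
G1 X65.90 Y22.19
G1 X186.24 Y20.75
G1 X26.06 Y92.19
G1 X59.90 Y24.71
G1 X165.39 Y44.95
M5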